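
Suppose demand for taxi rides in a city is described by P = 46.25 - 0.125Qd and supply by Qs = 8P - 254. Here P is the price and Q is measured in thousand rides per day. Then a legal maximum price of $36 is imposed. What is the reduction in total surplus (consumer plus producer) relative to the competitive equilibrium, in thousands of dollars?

72

Rearranging demand gives Qd = 370 - 8P. In a free market, 370 - 8P = 8P - 254 gives the equilibrium P* = 39, Q* = 58.
The ceiling of 36 is below the equilibrium price 39, so it binds.
At P = 36: Qd = 370 - 8·36 = 82 and Qs = 8·36 - 254 = 34.
Quantity traded falls to 34. At Q = 34 the demand price is (370 - 34)/8 = 42 and the supply price is (254 + 34)/8 = 36.
Deadweight loss = ½ · (42 - 36) · (58 - 34) = ½ · 6 · 24 = 72.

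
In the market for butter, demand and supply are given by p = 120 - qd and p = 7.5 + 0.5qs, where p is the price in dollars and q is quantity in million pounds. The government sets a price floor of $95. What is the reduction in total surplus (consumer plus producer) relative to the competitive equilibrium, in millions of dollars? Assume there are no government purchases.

1875

Rearranging demand gives qd = 120 - p; rearranging supply gives qs = 2p - 15. In a free market, 120 - p = 2p - 15 gives the equilibrium p* = 45, q* = 75.
Because the floor (95) lies above the market-clearing price, it is binding.
At p = 95: qd = 120 - 95 = 25 and qs = 2·95 - 15 = 175.
Quantity traded falls to 25. At q = 25 the demand price is 120 - 25 = 95 and the supply price is (15 + 25)/2 = 20.
Deadweight loss = ½ · (95 - 20) · (75 - 25) = ½ · 75 · 50 = 1875.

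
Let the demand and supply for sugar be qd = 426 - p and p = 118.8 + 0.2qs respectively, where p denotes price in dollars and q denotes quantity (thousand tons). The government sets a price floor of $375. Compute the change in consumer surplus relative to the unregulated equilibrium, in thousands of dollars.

-31467.5

Rearranging supply gives qs = 5p - 594. Equilibrium: 426 - p = 5p - 594, so 1020 = 6p and p* = 170, q* = 256.
Because the floor (375) lies above the market-clearing price, it is binding.
At p = 375: qd = 426 - 375 = 51 and qs = 5·375 - 594 = 1281.
Consumer surplus without the control is ½ · (426 - 170) · 256 = 32768.
With the floor, consumers buy 51 units at 375, so CS = ½ · (426 - 375) · 51 = 1300.5.
Change in consumer surplus = 1300.5 - 32768 = -31467.5.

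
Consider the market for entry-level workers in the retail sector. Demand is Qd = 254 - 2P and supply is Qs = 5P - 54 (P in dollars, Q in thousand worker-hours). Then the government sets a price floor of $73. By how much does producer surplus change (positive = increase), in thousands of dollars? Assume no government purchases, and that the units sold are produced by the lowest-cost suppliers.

2795.6

In a free market, 254 - 2P = 5P - 54 gives the equilibrium P* = 44, Q* = 166.
Because the floor (73) lies above the market-clearing price, it is binding.
At P = 73: Qd = 254 - 2·73 = 108 and Qs = 5·73 - 54 = 311.
Producer surplus without the control is ½ · (44 - 10.8) · 166 = 2755.6.
With the floor, 108 units are sold at 73. The supply price at Q = 108 is 32.4, so PS = ½ · [(73 - 10.8) + (73 - 32.4)] · 108 = 5551.2.
Change in producer surplus = 5551.2 - 2755.6 = 2795.6.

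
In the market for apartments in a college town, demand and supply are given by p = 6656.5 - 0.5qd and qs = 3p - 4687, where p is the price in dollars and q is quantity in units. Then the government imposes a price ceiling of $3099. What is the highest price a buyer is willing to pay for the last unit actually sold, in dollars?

4351.5

Rearranging demand gives qd = 13313 - 2p. In a free market, 13313 - 2p = 3p - 4687 gives the equilibrium p* = 3600, q* = 6113.
The ceiling of 3099 is below the equilibrium price 3600, so it binds.
At p = 3099: qd = 13313 - 2·3099 = 7115 and qs = 3·3099 - 4687 = 4610.
Only 4610 units reach the market. On the demand curve, the marginal buyer's willingness to pay at q = 4610 is (13313 - 4610)/2 = 4351.5.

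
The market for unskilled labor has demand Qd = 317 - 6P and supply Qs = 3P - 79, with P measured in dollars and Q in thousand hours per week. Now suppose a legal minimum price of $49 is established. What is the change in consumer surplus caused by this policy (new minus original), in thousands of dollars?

-190

Setting quantity demanded equal to quantity supplied, 317 - 6P = 3P - 79, gives P* = 44 and Q* = 53.
The floor of 49 is above the equilibrium price 44, so it binds.
At P = 49: Qd = 317 - 6·49 = 23 and Qs = 3·49 - 79 = 68.
Consumer surplus without the control is ½ · (317/6 - 44) · 53 = 2809/12.
With the floor, consumers buy 23 units at 49, so CS = ½ · (317/6 - 49) · 23 = 529/12.
Change in consumer surplus = 529/12 - 2809/12 = -190.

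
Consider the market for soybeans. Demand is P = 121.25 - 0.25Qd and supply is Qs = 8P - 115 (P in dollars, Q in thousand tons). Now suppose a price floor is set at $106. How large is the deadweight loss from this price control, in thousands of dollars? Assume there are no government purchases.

Rearranging demand gives Qd = 485 - 4P. Setting quantity demanded equal to quantity supplied, 485 - 4P = 8P - 115, gives P* = 50 and Q* = 285.
Since 106 > 50, the floor is binding.
At P = 106: Qd = 485 - 4·106 = 61 and Qs = 8·106 - 115 = 733.
Quantity traded falls to 61. At Q = 61 the demand price is (485 - 61)/4 = 106 and the supply price is (115 + 61)/8 = 22.
Deadweight loss = ½ · (106 - 22) · (285 - 61) = ½ · 84 · 224 = 9408.

9408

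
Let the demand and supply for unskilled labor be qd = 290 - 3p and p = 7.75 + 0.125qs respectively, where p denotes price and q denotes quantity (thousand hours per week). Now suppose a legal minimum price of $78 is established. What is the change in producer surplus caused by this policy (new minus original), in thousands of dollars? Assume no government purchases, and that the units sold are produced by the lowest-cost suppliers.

Rearranging supply gives qs = 8p - 62. Equilibrium: 290 - 3p = 8p - 62, so 352 = 11p and p* = 32, q* = 194.
The floor of 78 is above the equilibrium price 32, so it binds.
At p = 78: qd = 290 - 3·78 = 56 and qs = 8·78 - 62 = 562.
Producer surplus without the control is ½ · (32 - 7.75) · 194 = 2352.25.
With the floor, 56 units are sold at 78. The supply price at q = 56 is 14.75, so PS = ½ · [(78 - 7.75) + (78 - 14.75)] · 56 = 3738.
Change in producer surplus = 3738 - 2352.25 = 1385.75.

1385.75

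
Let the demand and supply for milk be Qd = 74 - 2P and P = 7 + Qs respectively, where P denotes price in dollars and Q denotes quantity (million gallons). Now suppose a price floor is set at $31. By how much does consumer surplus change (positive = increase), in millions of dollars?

-64

Rearranging supply gives Qs = P - 7. Equilibrium: 74 - 2P = P - 7, so 81 = 3P and P* = 27, Q* = 20.
Because the floor (31) lies above the market-clearing price, it is binding.
At P = 31: Qd = 74 - 2·31 = 12 and Qs = 31 - 7 = 24.
Consumer surplus without the control is ½ · (37 - 27) · 20 = 100.
With the floor, consumers buy 12 units at 31, so CS = ½ · (37 - 31) · 12 = 36.
Change in consumer surplus = 36 - 100 = -64.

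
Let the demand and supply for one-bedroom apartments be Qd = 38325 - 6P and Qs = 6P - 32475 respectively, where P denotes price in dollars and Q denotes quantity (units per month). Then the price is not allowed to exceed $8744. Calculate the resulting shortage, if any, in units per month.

0

Equilibrium: 38325 - 6P = 6P - 32475, so 70800 = 12P and P* = 5900, Q* = 2925.
The ceiling of 8744 is above the equilibrium price 5900, so it is not binding; the market clears at P* = 5900, Q* = 2925.
Since the control does not bind, there is no shortage.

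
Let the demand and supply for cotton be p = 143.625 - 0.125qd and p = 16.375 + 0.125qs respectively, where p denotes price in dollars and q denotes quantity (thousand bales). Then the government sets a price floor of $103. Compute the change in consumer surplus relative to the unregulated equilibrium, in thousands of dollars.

Rearranging demand gives qd = 1149 - 8p; rearranging supply gives qs = 8p - 131. Without the control the market clears where 1149 - 8p = 8p - 131, i.e. p* = 80 and q* = 509.
Since 103 > 80, the floor is binding.
At p = 103: qd = 1149 - 8·103 = 325 and qs = 8·103 - 131 = 693.
Consumer surplus without the control is ½ · (143.625 - 80) · 509 = 16192.5625.
With the floor, consumers buy 325 units at 103, so CS = ½ · (143.625 - 103) · 325 = 6601.5625.
Change in consumer surplus = 6601.5625 - 16192.5625 = -9591.

-9591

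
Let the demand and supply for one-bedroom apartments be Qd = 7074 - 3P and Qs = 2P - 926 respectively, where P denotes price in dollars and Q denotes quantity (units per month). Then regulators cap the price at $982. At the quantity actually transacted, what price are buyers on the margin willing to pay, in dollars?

Equilibrium: 7074 - 3P = 2P - 926, so 8000 = 5P and P* = 1600, Q* = 2274.
Since 982 < 1600, the ceiling is binding.
At P = 982: Qd = 7074 - 3·982 = 4128 and Qs = 2·982 - 926 = 1038.
Only 1038 units reach the market. On the demand curve, the marginal buyer's willingness to pay at Q = 1038 is (7074 - 1038)/3 = 2012.

2012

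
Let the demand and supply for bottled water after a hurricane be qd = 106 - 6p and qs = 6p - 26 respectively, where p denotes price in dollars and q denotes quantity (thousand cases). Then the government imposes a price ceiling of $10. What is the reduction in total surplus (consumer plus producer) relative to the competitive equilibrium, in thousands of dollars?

6

Setting quantity demanded equal to quantity supplied, 106 - 6p = 6p - 26, gives p* = 11 and q* = 40.
The ceiling of 10 is below the equilibrium price 11, so it binds.
At p = 10: qd = 106 - 6·10 = 46 and qs = 6·10 - 26 = 34.
Quantity traded falls to 34. At q = 34 the demand price is (106 - 34)/6 = 12 and the supply price is (26 + 34)/6 = 10.
Deadweight loss = ½ · (12 - 10) · (40 - 34) = ½ · 2 · 6 = 6.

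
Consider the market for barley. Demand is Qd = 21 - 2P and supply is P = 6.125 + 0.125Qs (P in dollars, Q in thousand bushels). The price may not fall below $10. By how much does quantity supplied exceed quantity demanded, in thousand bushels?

Rearranging supply gives Qs = 8P - 49. Setting quantity demanded equal to quantity supplied, 21 - 2P = 8P - 49, gives P* = 7 and Q* = 7.
Because the floor (10) lies above the market-clearing price, it is binding.
At P = 10: Qd = 21 - 2·10 = 1 and Qs = 8·10 - 49 = 31.
Surplus = Qs - Qd = 31 - 1 = 30.

30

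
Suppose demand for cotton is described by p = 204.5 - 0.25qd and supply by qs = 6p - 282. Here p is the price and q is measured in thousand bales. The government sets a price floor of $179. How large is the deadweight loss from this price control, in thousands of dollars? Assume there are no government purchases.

Rearranging demand gives qd = 818 - 4p. Equilibrium: 818 - 4p = 6p - 282, so 1100 = 10p and p* = 110, q* = 378.
Because the floor (179) lies above the market-clearing price, it is binding.
At p = 179: qd = 818 - 4·179 = 102 and qs = 6·179 - 282 = 792.
Quantity traded falls to 102. At q = 102 the demand price is (818 - 102)/4 = 179 and the supply price is (282 + 102)/6 = 64.
Deadweight loss = ½ · (179 - 64) · (378 - 102) = ½ · 115 · 276 = 15870.

15870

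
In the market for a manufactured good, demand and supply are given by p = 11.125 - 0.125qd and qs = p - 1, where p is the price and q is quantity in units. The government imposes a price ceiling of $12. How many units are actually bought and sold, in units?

Rearranging demand gives qd = 89 - 8p. In a free market, 89 - 8p = p - 1 gives the equilibrium p* = 10, q* = 9.
Since 12 is above p* = 10, the ceiling does not bind and the free-market outcome prevails.

9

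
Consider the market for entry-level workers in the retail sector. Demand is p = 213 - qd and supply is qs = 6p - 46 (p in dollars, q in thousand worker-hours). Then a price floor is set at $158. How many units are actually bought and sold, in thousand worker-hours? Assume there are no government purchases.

55

Rearranging demand gives qd = 213 - p. Equilibrium: 213 - p = 6p - 46, so 259 = 7p and p* = 37, q* = 176.
The floor of 158 is above the equilibrium price 37, so it binds.
At p = 158: qd = 213 - 158 = 55 and qs = 6·158 - 46 = 902.
The quantity actually transacted is the short side, demand: 55.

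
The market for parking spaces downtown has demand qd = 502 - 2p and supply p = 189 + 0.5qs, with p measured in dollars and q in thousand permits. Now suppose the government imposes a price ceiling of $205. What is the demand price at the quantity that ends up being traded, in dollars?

Rearranging supply gives qs = 2p - 378. Without the control the market clears where 502 - 2p = 2p - 378, i.e. p* = 220 and q* = 62.
Because the ceiling (205) lies below the market-clearing price, it is binding.
At p = 205: qd = 502 - 2·205 = 92 and qs = 2·205 - 378 = 32.
Only 32 units reach the market. On the demand curve, the marginal buyer's willingness to pay at q = 32 is (502 - 32)/2 = 235.

235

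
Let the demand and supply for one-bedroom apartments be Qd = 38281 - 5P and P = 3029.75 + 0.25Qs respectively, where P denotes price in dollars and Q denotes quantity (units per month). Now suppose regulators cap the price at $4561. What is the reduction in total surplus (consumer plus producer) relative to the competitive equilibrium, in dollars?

3886275.6

Rearranging supply gives Qs = 4P - 12119. Equilibrium: 38281 - 5P = 4P - 12119, so 50400 = 9P and P* = 5600, Q* = 10281.
The ceiling of 4561 is below the equilibrium price 5600, so it binds.
At P = 4561: Qd = 38281 - 5·4561 = 15476 and Qs = 4·4561 - 12119 = 6125.
Quantity traded falls to 6125. At Q = 6125 the demand price is (38281 - 6125)/5 = 6431.2 and the supply price is (12119 + 6125)/4 = 4561.
Deadweight loss = ½ · (6431.2 - 4561) · (10281 - 6125) = ½ · 1870.2 · 4156 = 3886275.6.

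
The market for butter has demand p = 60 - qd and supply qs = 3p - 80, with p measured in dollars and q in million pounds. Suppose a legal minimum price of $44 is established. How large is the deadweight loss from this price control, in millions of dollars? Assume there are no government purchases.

54

Rearranging demand gives qd = 60 - p. Setting quantity demanded equal to quantity supplied, 60 - p = 3p - 80, gives p* = 35 and q* = 25.
Since 44 > 35, the floor is binding.
At p = 44: qd = 60 - 44 = 16 and qs = 3·44 - 80 = 52.
Quantity traded falls to 16. At q = 16 the demand price is 60 - 16 = 44 and the supply price is (80 + 16)/3 = 32.
Deadweight loss = ½ · (44 - 32) · (25 - 16) = ½ · 12 · 9 = 54.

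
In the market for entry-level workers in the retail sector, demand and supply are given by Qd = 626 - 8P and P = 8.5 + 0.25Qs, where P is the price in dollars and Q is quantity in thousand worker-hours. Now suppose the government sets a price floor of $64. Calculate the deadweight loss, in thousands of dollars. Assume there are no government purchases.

Rearranging supply gives Qs = 4P - 34. In a free market, 626 - 8P = 4P - 34 gives the equilibrium P* = 55, Q* = 186.
Since 64 > 55, the floor is binding.
At P = 64: Qd = 626 - 8·64 = 114 and Qs = 4·64 - 34 = 222.
Quantity traded falls to 114. At Q = 114 the demand price is (626 - 114)/8 = 64 and the supply price is (34 + 114)/4 = 37.
Deadweight loss = ½ · (64 - 37) · (186 - 114) = ½ · 27 · 72 = 972.

972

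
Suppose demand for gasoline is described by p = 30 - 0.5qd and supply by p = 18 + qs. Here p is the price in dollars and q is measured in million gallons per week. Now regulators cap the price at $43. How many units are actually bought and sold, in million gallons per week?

8

Rearranging demand gives qd = 60 - 2p; rearranging supply gives qs = p - 18. Setting quantity demanded equal to quantity supplied, 60 - 2p = p - 18, gives p* = 26 and q* = 8.
Since 43 is above p* = 26, the ceiling does not bind and the free-market outcome prevails.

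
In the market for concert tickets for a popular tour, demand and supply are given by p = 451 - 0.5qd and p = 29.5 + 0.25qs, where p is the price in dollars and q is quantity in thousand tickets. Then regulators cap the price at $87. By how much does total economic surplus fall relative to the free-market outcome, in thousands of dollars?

41334

Rearranging demand gives qd = 902 - 2p; rearranging supply gives qs = 4p - 118. Equilibrium: 902 - 2p = 4p - 118, so 1020 = 6p and p* = 170, q* = 562.
Since 87 < 170, the ceiling is binding.
At p = 87: qd = 902 - 2·87 = 728 and qs = 4·87 - 118 = 230.
Quantity traded falls to 230. At q = 230 the demand price is (902 - 230)/2 = 336 and the supply price is (118 + 230)/4 = 87.
Deadweight loss = ½ · (336 - 87) · (562 - 230) = ½ · 249 · 332 = 41334.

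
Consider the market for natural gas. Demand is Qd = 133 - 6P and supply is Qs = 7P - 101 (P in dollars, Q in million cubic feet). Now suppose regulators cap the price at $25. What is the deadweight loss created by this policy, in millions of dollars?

0

Equilibrium: 133 - 6P = 7P - 101, so 234 = 13P and P* = 18, Q* = 25.
Since 25 is above P* = 18, the ceiling does not bind and the free-market outcome prevails.
Since the control does not bind, no trades are prevented and deadweight loss is zero.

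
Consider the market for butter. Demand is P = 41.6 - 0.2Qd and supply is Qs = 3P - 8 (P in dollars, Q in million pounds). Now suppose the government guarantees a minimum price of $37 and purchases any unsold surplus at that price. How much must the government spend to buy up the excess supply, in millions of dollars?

2960

Rearranging demand gives Qd = 208 - 5P. Equilibrium: 208 - 5P = 3P - 8, so 216 = 8P and P* = 27, Q* = 73.
The floor of 37 is above the equilibrium price 27, so it binds.
At P = 37: Qd = 208 - 5·37 = 23 and Qs = 3·37 - 8 = 103.
Surplus = Qs - Qd = 80.
Government expenditure = surplus × support price = 80 × 37 = 2960.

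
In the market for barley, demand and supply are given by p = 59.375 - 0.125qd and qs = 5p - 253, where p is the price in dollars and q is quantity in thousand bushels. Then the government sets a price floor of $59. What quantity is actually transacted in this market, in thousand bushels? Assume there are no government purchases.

3

Rearranging demand gives qd = 475 - 8p. Equilibrium: 475 - 8p = 5p - 253, so 728 = 13p and p* = 56, q* = 27.
Because the floor (59) lies above the market-clearing price, it is binding.
At p = 59: qd = 475 - 8·59 = 3 and qs = 5·59 - 253 = 42.
The quantity actually transacted is the short side, demand: 3.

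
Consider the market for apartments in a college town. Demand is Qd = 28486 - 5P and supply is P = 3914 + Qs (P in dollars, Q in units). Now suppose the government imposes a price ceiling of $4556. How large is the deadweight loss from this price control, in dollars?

Rearranging supply gives Qs = P - 3914. In a free market, 28486 - 5P = P - 3914 gives the equilibrium P* = 5400, Q* = 1486.
Because the ceiling (4556) lies below the market-clearing price, it is binding.
At P = 4556: Qd = 28486 - 5·4556 = 5706 and Qs = 4556 - 3914 = 642.
Quantity traded falls to 642. At Q = 642 the demand price is (28486 - 642)/5 = 5568.8 and the supply price is 3914 + 642 = 4556.
Deadweight loss = ½ · (5568.8 - 4556) · (1486 - 642) = ½ · 1012.8 · 844 = 427401.6.

427401.6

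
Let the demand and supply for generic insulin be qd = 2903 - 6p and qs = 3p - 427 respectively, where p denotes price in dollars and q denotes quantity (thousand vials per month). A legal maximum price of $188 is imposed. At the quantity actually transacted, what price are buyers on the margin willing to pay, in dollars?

Without the control the market clears where 2903 - 6p = 3p - 427, i.e. p* = 370 and q* = 683.
The ceiling of 188 is below the equilibrium price 370, so it binds.
At p = 188: qd = 2903 - 6·188 = 1775 and qs = 3·188 - 427 = 137.
Only 137 units reach the market. On the demand curve, the marginal buyer's willingness to pay at q = 137 is (2903 - 137)/6 = 461.

461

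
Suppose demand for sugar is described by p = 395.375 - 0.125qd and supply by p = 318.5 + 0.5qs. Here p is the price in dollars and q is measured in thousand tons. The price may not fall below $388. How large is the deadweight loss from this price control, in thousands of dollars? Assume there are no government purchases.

Rearranging demand gives qd = 3163 - 8p; rearranging supply gives qs = 2p - 637. Setting quantity demanded equal to quantity supplied, 3163 - 8p = 2p - 637, gives p* = 380 and q* = 123.
Because the floor (388) lies above the market-clearing price, it is binding.
At p = 388: qd = 3163 - 8·388 = 59 and qs = 2·388 - 637 = 139.
Quantity traded falls to 59. At q = 59 the demand price is (3163 - 59)/8 = 388 and the supply price is (637 + 59)/2 = 348.
Deadweight loss = ½ · (388 - 348) · (123 - 59) = ½ · 40 · 64 = 1280.

1280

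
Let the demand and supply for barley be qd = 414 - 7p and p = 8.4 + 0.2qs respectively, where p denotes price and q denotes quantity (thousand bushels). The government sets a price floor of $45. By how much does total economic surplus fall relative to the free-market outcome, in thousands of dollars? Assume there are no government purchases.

Rearranging supply gives qs = 5p - 42. In a free market, 414 - 7p = 5p - 42 gives the equilibrium p* = 38, q* = 148.
Because the floor (45) lies above the market-clearing price, it is binding.
At p = 45: qd = 414 - 7·45 = 99 and qs = 5·45 - 42 = 183.
Quantity traded falls to 99. At q = 99 the demand price is (414 - 99)/7 = 45 and the supply price is (42 + 99)/5 = 28.2.
Deadweight loss = ½ · (45 - 28.2) · (148 - 99) = ½ · 16.8 · 49 = 411.6.

411.6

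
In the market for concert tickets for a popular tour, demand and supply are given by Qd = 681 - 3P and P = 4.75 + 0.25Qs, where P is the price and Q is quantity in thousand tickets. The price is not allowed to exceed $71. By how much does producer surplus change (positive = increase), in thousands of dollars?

-9367

Rearranging supply gives Qs = 4P - 19. Setting quantity demanded equal to quantity supplied, 681 - 3P = 4P - 19, gives P* = 100 and Q* = 381.
Because the ceiling (71) lies below the market-clearing price, it is binding.
At P = 71: Qd = 681 - 3·71 = 468 and Qs = 4·71 - 19 = 265.
Producer surplus without the control is ½ · (100 - 4.75) · 381 = 18145.125.
With the ceiling, producers sell 265 units at 71, so PS = ½ · (71 - 4.75) · 265 = 8778.125.
Change in producer surplus = 8778.125 - 18145.125 = -9367.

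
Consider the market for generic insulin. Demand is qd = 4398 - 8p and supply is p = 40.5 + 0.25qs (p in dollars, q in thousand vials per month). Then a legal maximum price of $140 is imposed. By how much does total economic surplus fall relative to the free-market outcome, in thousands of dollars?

172800

Rearranging supply gives qs = 4p - 162. In a free market, 4398 - 8p = 4p - 162 gives the equilibrium p* = 380, q* = 1358.
Since 140 < 380, the ceiling is binding.
At p = 140: qd = 4398 - 8·140 = 3278 and qs = 4·140 - 162 = 398.
Quantity traded falls to 398. At q = 398 the demand price is (4398 - 398)/8 = 500 and the supply price is (162 + 398)/4 = 140.
Deadweight loss = ½ · (500 - 140) · (1358 - 398) = ½ · 360 · 960 = 172800.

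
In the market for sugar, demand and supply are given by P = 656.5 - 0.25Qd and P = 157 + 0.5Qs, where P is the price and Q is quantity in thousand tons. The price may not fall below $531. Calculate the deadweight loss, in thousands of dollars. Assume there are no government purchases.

Rearranging demand gives Qd = 2626 - 4P; rearranging supply gives Qs = 2P - 314. Equilibrium: 2626 - 4P = 2P - 314, so 2940 = 6P and P* = 490, Q* = 666.
Because the floor (531) lies above the market-clearing price, it is binding.
At P = 531: Qd = 2626 - 4·531 = 502 and Qs = 2·531 - 314 = 748.
Quantity traded falls to 502. At Q = 502 the demand price is (2626 - 502)/4 = 531 and the supply price is (314 + 502)/2 = 408.
Deadweight loss = ½ · (531 - 408) · (666 - 502) = ½ · 123 · 164 = 10086.

10086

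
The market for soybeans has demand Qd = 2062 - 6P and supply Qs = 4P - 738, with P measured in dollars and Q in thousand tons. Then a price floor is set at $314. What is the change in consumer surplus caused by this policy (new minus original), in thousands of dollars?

In a free market, 2062 - 6P = 4P - 738 gives the equilibrium P* = 280, Q* = 382.
Since 314 > 280, the floor is binding.
At P = 314: Qd = 2062 - 6·314 = 178 and Qs = 4·314 - 738 = 518.
Consumer surplus without the control is ½ · (1031/3 - 280) · 382 = 36481/3.
With the floor, consumers buy 178 units at 314, so CS = ½ · (1031/3 - 314) · 178 = 7921/3.
Change in consumer surplus = 7921/3 - 36481/3 = -9520.

-9520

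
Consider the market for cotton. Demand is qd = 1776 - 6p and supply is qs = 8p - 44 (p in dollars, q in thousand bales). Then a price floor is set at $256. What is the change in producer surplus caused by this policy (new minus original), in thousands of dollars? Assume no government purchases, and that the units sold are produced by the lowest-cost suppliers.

-5481

Setting quantity demanded equal to quantity supplied, 1776 - 6p = 8p - 44, gives p* = 130 and q* = 996.
Since 256 > 130, the floor is binding.
At p = 256: qd = 1776 - 6·256 = 240 and qs = 8·256 - 44 = 2004.
Producer surplus without the control is ½ · (130 - 5.5) · 996 = 62001.
With the floor, 240 units are sold at 256. The supply price at q = 240 is 35.5, so PS = ½ · [(256 - 5.5) + (256 - 35.5)] · 240 = 56520.
Change in producer surplus = 56520 - 62001 = -5481.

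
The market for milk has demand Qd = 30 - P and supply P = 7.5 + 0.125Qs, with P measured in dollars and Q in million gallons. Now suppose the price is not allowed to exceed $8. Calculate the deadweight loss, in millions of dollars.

144

Rearranging supply gives Qs = 8P - 60. In a free market, 30 - P = 8P - 60 gives the equilibrium P* = 10, Q* = 20.
Since 8 < 10, the ceiling is binding.
At P = 8: Qd = 30 - 8 = 22 and Qs = 8·8 - 60 = 4.
Quantity traded falls to 4. At Q = 4 the demand price is 30 - 4 = 26 and the supply price is (60 + 4)/8 = 8.
Deadweight loss = ½ · (26 - 8) · (20 - 4) = ½ · 18 · 16 = 144.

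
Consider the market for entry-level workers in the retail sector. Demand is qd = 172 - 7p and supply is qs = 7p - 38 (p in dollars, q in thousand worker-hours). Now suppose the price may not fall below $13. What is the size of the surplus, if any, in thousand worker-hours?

In a free market, 172 - 7p = 7p - 38 gives the equilibrium p* = 15, q* = 67.
The floor of 13 is below the equilibrium price 15, so it is not binding; the market clears at p* = 15, q* = 67.
Since the control does not bind, there is no surplus.

0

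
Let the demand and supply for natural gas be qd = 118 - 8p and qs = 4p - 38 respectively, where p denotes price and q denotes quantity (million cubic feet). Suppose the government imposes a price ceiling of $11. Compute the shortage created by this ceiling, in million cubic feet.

24

Without the control the market clears where 118 - 8p = 4p - 38, i.e. p* = 13 and q* = 14.
Because the ceiling (11) lies below the market-clearing price, it is binding.
At p = 11: qd = 118 - 8·11 = 30 and qs = 4·11 - 38 = 6.
Shortage = qd - qs = 30 - 6 = 24.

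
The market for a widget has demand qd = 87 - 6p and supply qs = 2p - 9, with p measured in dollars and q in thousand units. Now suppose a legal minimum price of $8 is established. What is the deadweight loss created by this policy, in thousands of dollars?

Setting quantity demanded equal to quantity supplied, 87 - 6p = 2p - 9, gives p* = 12 and q* = 15.
The floor of 8 is below the equilibrium price 12, so it is not binding; the market clears at p* = 12, q* = 15.
Since the control does not bind, no trades are prevented and deadweight loss is zero.

0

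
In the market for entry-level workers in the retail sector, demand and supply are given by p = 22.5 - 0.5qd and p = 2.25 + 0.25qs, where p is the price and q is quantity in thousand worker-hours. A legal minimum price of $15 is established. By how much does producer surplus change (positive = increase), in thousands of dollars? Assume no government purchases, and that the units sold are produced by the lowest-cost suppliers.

Rearranging demand gives qd = 45 - 2p; rearranging supply gives qs = 4p - 9. Setting quantity demanded equal to quantity supplied, 45 - 2p = 4p - 9, gives p* = 9 and q* = 27.
Because the floor (15) lies above the market-clearing price, it is binding.
At p = 15: qd = 45 - 2·15 = 15 and qs = 4·15 - 9 = 51.
Producer surplus without the control is ½ · (9 - 2.25) · 27 = 91.125.
With the floor, 15 units are sold at 15. The supply price at q = 15 is 6, so PS = ½ · [(15 - 2.25) + (15 - 6)] · 15 = 163.125.
Change in producer surplus = 163.125 - 91.125 = 72.

72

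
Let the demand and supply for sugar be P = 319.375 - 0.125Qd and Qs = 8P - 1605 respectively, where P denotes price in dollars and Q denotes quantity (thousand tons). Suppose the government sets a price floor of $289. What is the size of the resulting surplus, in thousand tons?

Rearranging demand gives Qd = 2555 - 8P. Equilibrium: 2555 - 8P = 8P - 1605, so 4160 = 16P and P* = 260, Q* = 475.
Because the floor (289) lies above the market-clearing price, it is binding.
At P = 289: Qd = 2555 - 8·289 = 243 and Qs = 8·289 - 1605 = 707.
Surplus = Qs - Qd = 707 - 243 = 464.

464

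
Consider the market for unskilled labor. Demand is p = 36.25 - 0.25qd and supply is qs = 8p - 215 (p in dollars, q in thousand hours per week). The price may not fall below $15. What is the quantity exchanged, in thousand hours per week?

Rearranging demand gives qd = 145 - 4p. Without the control the market clears where 145 - 4p = 8p - 215, i.e. p* = 30 and q* = 25.
The floor of 15 is below the equilibrium price 30, so it is not binding; the market clears at p* = 30, q* = 25.

25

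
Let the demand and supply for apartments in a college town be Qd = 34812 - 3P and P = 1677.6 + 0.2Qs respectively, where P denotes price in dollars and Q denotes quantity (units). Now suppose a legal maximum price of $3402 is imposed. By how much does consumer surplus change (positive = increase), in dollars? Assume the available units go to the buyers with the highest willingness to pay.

Rearranging supply gives Qs = 5P - 8388. Equilibrium: 34812 - 3P = 5P - 8388, so 43200 = 8P and P* = 5400, Q* = 18612.
Because the ceiling (3402) lies below the market-clearing price, it is binding.
At P = 3402: Qd = 34812 - 3·3402 = 24606 and Qs = 5·3402 - 8388 = 8622.
Consumer surplus without the control is ½ · (11604 - 5400) · 18612 = 57734424.
With the ceiling, 8622 units are sold at 3402 (assume they go to the highest-value buyers). The demand price at Q = 8622 is 8730, so CS = ½ · [(11604 - 3402) + (8730 - 3402)] · 8622 = 58327830.
Change in consumer surplus = 58327830 - 57734424 = 593406.

593406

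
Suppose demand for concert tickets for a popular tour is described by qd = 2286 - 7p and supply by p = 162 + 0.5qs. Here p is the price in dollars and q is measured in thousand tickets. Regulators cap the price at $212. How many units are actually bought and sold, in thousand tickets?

Rearranging supply gives qs = 2p - 324. In a free market, 2286 - 7p = 2p - 324 gives the equilibrium p* = 290, q* = 256.
The ceiling of 212 is below the equilibrium price 290, so it binds.
At p = 212: qd = 2286 - 7·212 = 802 and qs = 2·212 - 324 = 100.
The quantity actually transacted is the short side, supply: 100.

100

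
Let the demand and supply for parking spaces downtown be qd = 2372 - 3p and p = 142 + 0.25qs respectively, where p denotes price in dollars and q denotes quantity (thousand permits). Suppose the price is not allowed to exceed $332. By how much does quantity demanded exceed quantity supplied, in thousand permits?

616

Rearranging supply gives qs = 4p - 568. Equilibrium: 2372 - 3p = 4p - 568, so 2940 = 7p and p* = 420, q* = 1112.
Because the ceiling (332) lies below the market-clearing price, it is binding.
At p = 332: qd = 2372 - 3·332 = 1376 and qs = 4·332 - 568 = 760.
Shortage = qd - qs = 1376 - 760 = 616.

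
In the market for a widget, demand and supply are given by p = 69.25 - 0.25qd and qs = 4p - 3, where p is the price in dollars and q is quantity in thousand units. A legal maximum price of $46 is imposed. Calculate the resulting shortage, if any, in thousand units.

Rearranging demand gives qd = 277 - 4p. In a free market, 277 - 4p = 4p - 3 gives the equilibrium p* = 35, q* = 137.
Since 46 is above p* = 35, the ceiling does not bind and the free-market outcome prevails.
Since the control does not bind, there is no shortage.

0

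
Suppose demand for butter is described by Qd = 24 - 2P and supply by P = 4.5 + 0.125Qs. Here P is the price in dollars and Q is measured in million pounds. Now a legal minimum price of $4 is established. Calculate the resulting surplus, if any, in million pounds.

Rearranging supply gives Qs = 8P - 36. Setting quantity demanded equal to quantity supplied, 24 - 2P = 8P - 36, gives P* = 6 and Q* = 12.
The floor of 4 is below the equilibrium price 6, so it is not binding; the market clears at P* = 6, Q* = 12.
Since the control does not bind, there is no surplus.

0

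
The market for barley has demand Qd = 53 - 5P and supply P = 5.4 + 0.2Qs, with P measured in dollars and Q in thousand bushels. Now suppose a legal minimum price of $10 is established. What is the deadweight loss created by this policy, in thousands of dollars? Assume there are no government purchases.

20

Rearranging supply gives Qs = 5P - 27. In a free market, 53 - 5P = 5P - 27 gives the equilibrium P* = 8, Q* = 13.
Because the floor (10) lies above the market-clearing price, it is binding.
At P = 10: Qd = 53 - 5·10 = 3 and Qs = 5·10 - 27 = 23.
Quantity traded falls to 3. At Q = 3 the demand price is (53 - 3)/5 = 10 and the supply price is (27 + 3)/5 = 6.
Deadweight loss = ½ · (10 - 6) · (13 - 3) = ½ · 4 · 10 = 20.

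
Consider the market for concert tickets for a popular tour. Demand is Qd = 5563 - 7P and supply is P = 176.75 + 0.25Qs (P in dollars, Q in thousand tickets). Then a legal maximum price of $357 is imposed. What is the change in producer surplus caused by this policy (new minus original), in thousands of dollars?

-244311

Rearranging supply gives Qs = 4P - 707. Setting quantity demanded equal to quantity supplied, 5563 - 7P = 4P - 707, gives P* = 570 and Q* = 1573.
The ceiling of 357 is below the equilibrium price 570, so it binds.
At P = 357: Qd = 5563 - 7·357 = 3064 and Qs = 4·357 - 707 = 721.
Producer surplus without the control is ½ · (570 - 176.75) · 1573 = 309291.125.
With the ceiling, producers sell 721 units at 357, so PS = ½ · (357 - 176.75) · 721 = 64980.125.
Change in producer surplus = 64980.125 - 309291.125 = -244311.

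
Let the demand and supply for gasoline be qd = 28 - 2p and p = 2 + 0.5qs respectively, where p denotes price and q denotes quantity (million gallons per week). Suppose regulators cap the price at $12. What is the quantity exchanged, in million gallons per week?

12

Rearranging supply gives qs = 2p - 4. Equilibrium: 28 - 2p = 2p - 4, so 32 = 4p and p* = 8, q* = 12.
Since 12 is above p* = 8, the ceiling does not bind and the free-market outcome prevails.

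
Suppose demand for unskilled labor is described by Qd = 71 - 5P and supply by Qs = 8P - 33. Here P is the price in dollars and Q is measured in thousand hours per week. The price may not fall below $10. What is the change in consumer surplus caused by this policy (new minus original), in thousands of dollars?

Equilibrium: 71 - 5P = 8P - 33, so 104 = 13P and P* = 8, Q* = 31.
Because the floor (10) lies above the market-clearing price, it is binding.
At P = 10: Qd = 71 - 5·10 = 21 and Qs = 8·10 - 33 = 47.
Consumer surplus without the control is ½ · (14.2 - 8) · 31 = 96.1.
With the floor, consumers buy 21 units at 10, so CS = ½ · (14.2 - 10) · 21 = 44.1.
Change in consumer surplus = 44.1 - 96.1 = -52.

-52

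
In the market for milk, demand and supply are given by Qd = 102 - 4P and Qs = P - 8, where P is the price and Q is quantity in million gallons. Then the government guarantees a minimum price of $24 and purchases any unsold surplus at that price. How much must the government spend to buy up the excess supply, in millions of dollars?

Setting quantity demanded equal to quantity supplied, 102 - 4P = P - 8, gives P* = 22 and Q* = 14.
Since 24 > 22, the floor is binding.
At P = 24: Qd = 102 - 4·24 = 6 and Qs = 24 - 8 = 16.
Surplus = Qs - Qd = 10.
Government expenditure = surplus × support price = 10 × 24 = 240.

240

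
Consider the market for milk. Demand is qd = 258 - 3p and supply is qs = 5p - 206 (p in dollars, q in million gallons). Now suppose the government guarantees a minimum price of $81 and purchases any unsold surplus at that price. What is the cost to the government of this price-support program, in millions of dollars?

Setting quantity demanded equal to quantity supplied, 258 - 3p = 5p - 206, gives p* = 58 and q* = 84.
Since 81 > 58, the floor is binding.
At p = 81: qd = 258 - 3·81 = 15 and qs = 5·81 - 206 = 199.
Surplus = qs - qd = 184.
Government expenditure = surplus × support price = 184 × 81 = 14904.

14904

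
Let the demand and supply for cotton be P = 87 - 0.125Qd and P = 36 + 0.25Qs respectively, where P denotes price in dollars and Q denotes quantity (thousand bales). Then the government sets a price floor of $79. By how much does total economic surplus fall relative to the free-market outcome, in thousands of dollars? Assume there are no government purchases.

Rearranging demand gives Qd = 696 - 8P; rearranging supply gives Qs = 4P - 144. Without the control the market clears where 696 - 8P = 4P - 144, i.e. P* = 70 and Q* = 136.
Since 79 > 70, the floor is binding.
At P = 79: Qd = 696 - 8·79 = 64 and Qs = 4·79 - 144 = 172.
Quantity traded falls to 64. At Q = 64 the demand price is (696 - 64)/8 = 79 and the supply price is (144 + 64)/4 = 52.
Deadweight loss = ½ · (79 - 52) · (136 - 64) = ½ · 27 · 72 = 972.

972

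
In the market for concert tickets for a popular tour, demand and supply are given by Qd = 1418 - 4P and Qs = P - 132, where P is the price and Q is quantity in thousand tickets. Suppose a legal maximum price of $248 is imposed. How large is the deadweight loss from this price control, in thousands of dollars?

Setting quantity demanded equal to quantity supplied, 1418 - 4P = P - 132, gives P* = 310 and Q* = 178.
Since 248 < 310, the ceiling is binding.
At P = 248: Qd = 1418 - 4·248 = 426 and Qs = 248 - 132 = 116.
Quantity traded falls to 116. At Q = 116 the demand price is (1418 - 116)/4 = 325.5 and the supply price is 132 + 116 = 248.
Deadweight loss = ½ · (325.5 - 248) · (178 - 116) = ½ · 77.5 · 62 = 2402.5.

2402.5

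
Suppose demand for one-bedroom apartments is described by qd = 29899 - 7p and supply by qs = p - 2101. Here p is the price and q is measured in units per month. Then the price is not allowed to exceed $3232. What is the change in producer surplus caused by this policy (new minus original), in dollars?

-1163520

Setting quantity demanded equal to quantity supplied, 29899 - 7p = p - 2101, gives p* = 4000 and q* = 1899.
Because the ceiling (3232) lies below the market-clearing price, it is binding.
At p = 3232: qd = 29899 - 7·3232 = 7275 and qs = 3232 - 2101 = 1131.
Producer surplus without the control is ½ · (4000 - 2101) · 1899 = 1803100.5.
With the ceiling, producers sell 1131 units at 3232, so PS = ½ · (3232 - 2101) · 1131 = 639580.5.
Change in producer surplus = 639580.5 - 1803100.5 = -1163520.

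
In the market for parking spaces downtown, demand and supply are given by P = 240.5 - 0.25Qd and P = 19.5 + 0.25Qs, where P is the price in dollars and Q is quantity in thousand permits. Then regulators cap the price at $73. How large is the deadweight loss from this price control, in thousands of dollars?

12996

Rearranging demand gives Qd = 962 - 4P; rearranging supply gives Qs = 4P - 78. Setting quantity demanded equal to quantity supplied, 962 - 4P = 4P - 78, gives P* = 130 and Q* = 442.
The ceiling of 73 is below the equilibrium price 130, so it binds.
At P = 73: Qd = 962 - 4·73 = 670 and Qs = 4·73 - 78 = 214.
Quantity traded falls to 214. At Q = 214 the demand price is (962 - 214)/4 = 187 and the supply price is (78 + 214)/4 = 73.
Deadweight loss = ½ · (187 - 73) · (442 - 214) = ½ · 114 · 228 = 12996.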